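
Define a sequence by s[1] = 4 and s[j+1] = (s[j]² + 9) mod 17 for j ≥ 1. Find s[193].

0

Computing terms: s[1] = 4, s[2] = 8, s[3] = 5, s[4] = 0, s[5] = 9, s[6] = 5.
Since s[6] = s[3] = 5, the sequence is eventually periodic: after a pre-period of length 2 it cycles with period 3.
For j ≥ 3, s[j] depends only on (j - 3) mod 3. (193 - 3) mod 3 = 1, so s[193] = s[4] = 0.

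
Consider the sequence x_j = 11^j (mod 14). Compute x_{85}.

Computing terms: x_0 = 1,  x_1 = 11,  x_2 = 9,  x_3 = 1.
The sequence repeats with period 3.
(85 - 0) mod 3 = 1, so x_{85} = x_1 = 11.

11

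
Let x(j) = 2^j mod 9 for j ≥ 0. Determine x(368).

4

Listing terms: x(0) = 1, x(1) = 2, x(2) = 4, x(3) = 8, x(4) = 7, x(5) = 5, x(6) = 1.
The sequence repeats with period 6.
So x(368) = x(0 + ((368-0) mod 6)) = x(2) = 4.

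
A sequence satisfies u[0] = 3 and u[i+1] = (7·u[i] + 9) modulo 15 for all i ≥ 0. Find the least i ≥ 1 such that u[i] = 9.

2

Computing terms: u[0] = 3,  u[1] = 0,  u[2] = 9,  u[3] = 12,  u[4] = 3.
Since u[4] = u[0] = 3, the sequence is periodic with period 4.
The value 9 first appears (with i ≥ 1) at u[2].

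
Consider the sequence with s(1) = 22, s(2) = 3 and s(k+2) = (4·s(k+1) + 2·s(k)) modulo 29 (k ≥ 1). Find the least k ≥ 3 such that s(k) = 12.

8

s(1) = 22, s(2) = 3, s(3) = 27, s(4) = 27, s(5) = 17, s(6) = 6, s(7) = 0, s(8) = 12, s(9) = 19, s(10) = 13, s(11) = 3, s(12) = 9, s(13) = 13, s(14) = 12, s(15) = 16, s(16) = 1, s(17) = 7, s(18) = 1, s(19) = 18, s(20) = 16, s(21) = 13, s(22) = 26, s(23) = 14, s(24) = 21, s(25) = 25, s(26) = 26, s(27) = 9, s(28) = 1, s(29) = 22, s(30) = 3.
Since (s(29), s(30)) = (s(1), s(2)) = (22, 3) (two consecutive terms determine the rest), the sequence is periodic with period 28.
The value 12 first appears (with k ≥ 3) at s(8).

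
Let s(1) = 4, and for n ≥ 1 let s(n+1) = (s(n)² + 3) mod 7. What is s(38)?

s(1) = 4,  s(2) = 5,  s(3) = 0,  s(4) = 3,  s(5) = 5.
Since s(5) = s(2) = 5, the sequence is eventually periodic: after a pre-period of length 1 it cycles with period 3.
For n ≥ 2, s(n) depends only on (n - 2) mod 3. (38 - 2) mod 3 = 0, so s(38) = s(2) = 5.

5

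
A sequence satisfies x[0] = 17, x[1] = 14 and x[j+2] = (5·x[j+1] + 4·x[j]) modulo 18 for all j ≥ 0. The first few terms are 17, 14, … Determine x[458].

12

x[0] = 17,  x[1] = 14,  x[2] = 12,  x[3] = 8,  x[4] = 16,  x[5] = 4,  x[6] = 12,  x[7] = 4,  x[8] = 14,  x[9] = 14,  x[10] = 0,  x[11] = 2,  x[12] = 10,  x[13] = 4,  x[14] = 6,  x[15] = 10,  x[16] = 2,  x[17] = 14,  x[18] = 6,  x[19] = 14,  x[20] = 4,  x[21] = 4,  x[22] = 0,  x[23] = 16,  x[24] = 8,  x[25] = 14,  x[26] = 12.
Since (x[25], x[26]) = (x[1], x[2]) = (14, 12) (two consecutive terms determine the rest), the sequence is eventually periodic: after a pre-period of length 1 it cycles with period 24.
For j ≥ 1, x[j] depends only on (j - 1) mod 24. (458 - 1) mod 24 = 1, so x[458] = x[2] = 12.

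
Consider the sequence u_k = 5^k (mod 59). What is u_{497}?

u_1 = 5; u_2 = 25; u_3 = 7; u_4 = 35; u_5 = 57; u_6 = 49; u_7 = 9; u_8 = 45; u_9 = 48; u_{10} = 4; u_{11} = 20; u_{12} = 41; u_{13} = 28; u_{14} = 22; u_{15} = 51; u_{16} = 19; u_{17} = 36; u_{18} = 3; u_{19} = 15; u_{20} = 16; u_{21} = 21; u_{22} = 46; u_{23} = 53; u_{24} = 29; u_{25} = 27; u_{26} = 17; u_{27} = 26; u_{28} = 12; u_{29} = 1; u_{30} = 5.
Since u_{30} = u_1 = 5, the sequence is periodic with period 29.
So u_{497} = u_{1 + ((497-1) mod 29)} = u_4 = 35.

35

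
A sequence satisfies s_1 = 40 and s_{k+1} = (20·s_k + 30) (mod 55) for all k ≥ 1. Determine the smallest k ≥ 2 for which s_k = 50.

s_1 = 40; s_2 = 5; s_3 = 20; s_4 = 45; s_5 = 50; s_6 = 40.
Since s_6 = s_1 = 40, the sequence is periodic with period 5.
The value 50 first appears (with k ≥ 2) at s_5.

5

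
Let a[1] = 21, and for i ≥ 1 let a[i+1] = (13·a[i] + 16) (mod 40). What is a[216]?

a[1] = 21, a[2] = 9, a[3] = 13, a[4] = 25, a[5] = 21.
The sequence repeats with period 4.
So a[216] = a[1 + ((216-1) mod 4)] = a[4] = 25.

25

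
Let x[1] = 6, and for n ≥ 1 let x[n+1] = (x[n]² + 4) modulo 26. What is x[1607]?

Listing terms: x[1] = 6, x[2] = 14, x[3] = 18, x[4] = 16, x[5] = 0, x[6] = 4, x[7] = 20, x[8] = 14.
Since x[8] = x[2] = 14, the sequence is eventually periodic: after a pre-period of length 1 it cycles with period 6.
For n ≥ 2, x[n] depends only on (n - 2) mod 6. (1607 - 2) mod 6 = 3, so x[1607] = x[5] = 0.

0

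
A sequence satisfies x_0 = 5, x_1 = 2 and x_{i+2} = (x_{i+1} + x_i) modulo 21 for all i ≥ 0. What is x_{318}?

Listing terms: x_0 = 5,  x_1 = 2,  x_2 = 7,  x_3 = 9,  x_4 = 16,  x_5 = 4,  x_6 = 20,  x_7 = 3,  x_8 = 2,  x_9 = 5,  x_{10} = 7,  x_{11} = 12,  x_{12} = 19,  x_{13} = 10,  x_{14} = 8,  x_{15} = 18,  x_{16} = 5,  x_{17} = 2.
The sequence repeats with period 16.
So x_{318} = x_{0 + ((318-0) mod 16)} = x_{14} = 8.

8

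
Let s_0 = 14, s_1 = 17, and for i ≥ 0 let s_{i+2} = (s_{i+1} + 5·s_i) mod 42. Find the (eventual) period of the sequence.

s_0 = 14; s_1 = 17; s_2 = 3; s_3 = 4; s_4 = 19; s_5 = 39; s_6 = 8; s_7 = 35; s_8 = 33; s_9 = 40; s_{10} = 37; s_{11} = 27; s_{12} = 2; s_{13} = 11; s_{14} = 21; s_{15} = 34; s_{16} = 13; s_{17} = 15; s_{18} = 38; s_{19} = 29; s_{20} = 9; s_{21} = 28; s_{22} = 31; s_{23} = 3; s_{24} = 32; s_{25} = 5; s_{26} = 39; s_{27} = 22; s_{28} = 7; s_{29} = 33; s_{30} = 26; s_{31} = 23; s_{32} = 27; s_{33} = 16; s_{34} = 25; s_{35} = 21; s_{36} = 20; s_{37} = 41; s_{38} = 15; s_{39} = 10; s_{40} = 1; s_{41} = 9; s_{42} = 14; s_{43} = 17.
The sequence repeats with period 42.

42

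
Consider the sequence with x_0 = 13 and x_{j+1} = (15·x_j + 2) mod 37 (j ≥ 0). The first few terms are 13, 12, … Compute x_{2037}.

We have x_0 = 13, x_1 = 12, x_2 = 34, x_3 = 31, x_4 = 23, x_5 = 14, x_6 = 27, x_7 = 0, x_8 = 2, x_9 = 32, x_{10} = 1, x_{11} = 17, x_{12} = 35, x_{13} = 9, x_{14} = 26, x_{15} = 22, x_{16} = 36, x_{17} = 24, x_{18} = 29, x_{19} = 30, x_{20} = 8, x_{21} = 11, x_{22} = 19, x_{23} = 28, x_{24} = 15, x_{25} = 5, x_{26} = 3, x_{27} = 10, x_{28} = 4, x_{29} = 25, x_{30} = 7, x_{31} = 33, x_{32} = 16, x_{33} = 20, x_{34} = 6, x_{35} = 18, x_{36} = 13.
The sequence repeats with period 36.
(2037 - 0) mod 36 = 21, so x_{2037} = x_{21} = 11.

11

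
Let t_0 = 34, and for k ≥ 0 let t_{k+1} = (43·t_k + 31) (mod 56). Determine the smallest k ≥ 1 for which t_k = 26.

Listing terms: t_0 = 34,  t_1 = 37,  t_2 = 54,  t_3 = 1,  t_4 = 18,  t_5 = 21,  t_6 = 38,  t_7 = 41,  t_8 = 2,  t_9 = 5,  t_{10} = 22,  t_{11} = 25,  t_{12} = 42,  t_{13} = 45,  t_{14} = 6,  t_{15} = 9,  t_{16} = 26,  t_{17} = 29,  t_{18} = 46,  t_{19} = 49,  t_{20} = 10,  t_{21} = 13,  t_{22} = 30,  t_{23} = 33,  t_{24} = 50,  t_{25} = 53,  t_{26} = 14,  t_{27} = 17,  t_{28} = 34.
Since t_{28} = t_0 = 34, the sequence is periodic with period 28.
The value 26 first appears (with k ≥ 1) at t_{16}.

16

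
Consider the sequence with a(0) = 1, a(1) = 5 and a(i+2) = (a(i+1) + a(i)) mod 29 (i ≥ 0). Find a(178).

Computing terms: a(0) = 1, a(1) = 5, a(2) = 6, a(3) = 11, a(4) = 17, a(5) = 28, a(6) = 16, a(7) = 15, a(8) = 2, a(9) = 17, a(10) = 19, a(11) = 7, a(12) = 26, a(13) = 4, a(14) = 1, a(15) = 5.
Since (a(14), a(15)) = (a(0), a(1)) = (1, 5) (two consecutive terms determine the rest), the sequence is periodic with period 14.
(178 - 0) mod 14 = 10, so a(178) = a(10) = 19.

19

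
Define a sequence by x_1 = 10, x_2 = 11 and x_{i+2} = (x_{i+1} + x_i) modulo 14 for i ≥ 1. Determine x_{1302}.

Computing terms: x_1 = 10,  x_2 = 11,  x_3 = 7,  x_4 = 4,  x_5 = 11,  x_6 = 1,  x_7 = 12,  x_8 = 13,  x_9 = 11,  x_{10} = 10,  x_{11} = 7,  x_{12} = 3,  x_{13} = 10,  x_{14} = 13,  x_{15} = 9,  x_{16} = 8,  x_{17} = 3,  x_{18} = 11,  x_{19} = 0,  x_{20} = 11,  x_{21} = 11,  x_{22} = 8,  x_{23} = 5,  x_{24} = 13,  x_{25} = 4,  x_{26} = 3,  x_{27} = 7,  x_{28} = 10,  x_{29} = 3,  x_{30} = 13,  x_{31} = 2,  x_{32} = 1,  x_{33} = 3,  x_{34} = 4,  x_{35} = 7,  x_{36} = 11,  x_{37} = 4,  x_{38} = 1,  x_{39} = 5,  x_{40} = 6,  x_{41} = 11,  x_{42} = 3,  x_{43} = 0,  x_{44} = 3,  x_{45} = 3,  x_{46} = 6,  x_{47} = 9,  x_{48} = 1,  x_{49} = 10,  x_{50} = 11.
The sequence repeats with period 48.
(1302 - 1) mod 48 = 5, so x_{1302} = x_6 = 1.

1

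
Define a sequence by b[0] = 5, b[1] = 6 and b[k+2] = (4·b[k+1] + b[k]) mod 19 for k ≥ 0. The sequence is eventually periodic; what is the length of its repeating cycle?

6

Computing terms: b[0] = 5; b[1] = 6; b[2] = 10; b[3] = 8; b[4] = 4; b[5] = 5; b[6] = 5; b[7] = 6.
The sequence repeats with period 6.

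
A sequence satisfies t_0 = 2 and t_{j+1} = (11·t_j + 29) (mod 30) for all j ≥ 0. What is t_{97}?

15

Listing terms: t_0 = 2,  t_1 = 21,  t_2 = 20,  t_3 = 9,  t_4 = 8,  t_5 = 27,  t_6 = 26,  t_7 = 15,  t_8 = 14,  t_9 = 3,  t_{10} = 2.
Since t_{10} = t_0 = 2, the sequence is periodic with period 10.
So t_{97} = t_{0 + ((97-0) mod 10)} = t_7 = 15.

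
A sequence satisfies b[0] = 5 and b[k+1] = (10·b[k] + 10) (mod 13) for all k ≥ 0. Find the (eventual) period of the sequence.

We have b[0] = 5; b[1] = 8; b[2] = 12; b[3] = 0; b[4] = 10; b[5] = 6; b[6] = 5.
The sequence repeats with period 6.

6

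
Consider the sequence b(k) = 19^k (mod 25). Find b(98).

16

We have b(1) = 19; b(2) = 11; b(3) = 9; b(4) = 21; b(5) = 24; b(6) = 6; b(7) = 14; b(8) = 16; b(9) = 4; b(10) = 1; b(11) = 19.
The sequence repeats with period 10.
(98 - 1) mod 10 = 7, so b(98) = b(8) = 16.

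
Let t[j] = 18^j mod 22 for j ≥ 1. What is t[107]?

6

t[1] = 18; t[2] = 16; t[3] = 2; t[4] = 14; t[5] = 10; t[6] = 4; t[7] = 6; t[8] = 20; t[9] = 8; t[10] = 12; t[11] = 18.
Since t[11] = t[1] = 18, the sequence is periodic with period 10.
(107 - 1) mod 10 = 6, so t[107] = t[7] = 6.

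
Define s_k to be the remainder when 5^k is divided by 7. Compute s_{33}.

Listing terms: s_1 = 5; s_2 = 4; s_3 = 6; s_4 = 2; s_5 = 3; s_6 = 1; s_7 = 5.
The sequence repeats with period 6.
So s_{33} = s_{1 + ((33-1) mod 6)} = s_3 = 6.

6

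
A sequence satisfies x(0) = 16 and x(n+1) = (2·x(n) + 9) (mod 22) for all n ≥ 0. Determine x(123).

15

Computing terms: x(0) = 16, x(1) = 19, x(2) = 3, x(3) = 15, x(4) = 17, x(5) = 21, x(6) = 7, x(7) = 1, x(8) = 11, x(9) = 9, x(10) = 5, x(11) = 19.
Since x(11) = x(1) = 19, the sequence is eventually periodic: after a pre-period of length 1 it cycles with period 10.
For n ≥ 1, x(n) depends only on (n - 1) mod 10. (123 - 1) mod 10 = 2, so x(123) = x(3) = 15.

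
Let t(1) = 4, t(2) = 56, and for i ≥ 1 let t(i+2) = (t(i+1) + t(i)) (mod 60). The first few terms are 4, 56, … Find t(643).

0

Computing terms: t(1) = 4,  t(2) = 56,  t(3) = 0,  t(4) = 56,  t(5) = 56,  t(6) = 52,  t(7) = 48,  t(8) = 40,  t(9) = 28,  t(10) = 8,  t(11) = 36,  t(12) = 44,  t(13) = 20,  t(14) = 4,  t(15) = 24,  t(16) = 28,  t(17) = 52,  t(18) = 20,  t(19) = 12,  t(20) = 32,  t(21) = 44,  t(22) = 16,  t(23) = 0,  t(24) = 16,  t(25) = 16,  t(26) = 32,  t(27) = 48,  t(28) = 20,  t(29) = 8,  t(30) = 28,  t(31) = 36,  t(32) = 4,  t(33) = 40,  t(34) = 44,  t(35) = 24,  t(36) = 8,  t(37) = 32,  t(38) = 40,  t(39) = 12,  t(40) = 52,  t(41) = 4,  t(42) = 56.
Since (t(41), t(42)) = (t(1), t(2)) = (4, 56) (two consecutive terms determine the rest), the sequence is periodic with period 40.
So t(643) = t(1 + ((643-1) mod 40)) = t(3) = 0.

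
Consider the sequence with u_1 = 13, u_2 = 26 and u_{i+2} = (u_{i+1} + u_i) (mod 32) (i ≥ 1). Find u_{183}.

We have u_1 = 13, u_2 = 26, u_3 = 7, u_4 = 1, u_5 = 8, u_6 = 9, u_7 = 17, u_8 = 26, u_9 = 11, u_{10} = 5, u_{11} = 16, u_{12} = 21, u_{13} = 5, u_{14} = 26, u_{15} = 31, u_{16} = 25, u_{17} = 24, u_{18} = 17, u_{19} = 9, u_{20} = 26, u_{21} = 3, u_{22} = 29, u_{23} = 0, u_{24} = 29, u_{25} = 29, u_{26} = 26, u_{27} = 23, u_{28} = 17, u_{29} = 8, u_{30} = 25, u_{31} = 1, u_{32} = 26, u_{33} = 27, u_{34} = 21, u_{35} = 16, u_{36} = 5, u_{37} = 21, u_{38} = 26, u_{39} = 15, u_{40} = 9, u_{41} = 24, u_{42} = 1, u_{43} = 25, u_{44} = 26, u_{45} = 19, u_{46} = 13, u_{47} = 0, u_{48} = 13, u_{49} = 13, u_{50} = 26.
The sequence repeats with period 48.
So u_{183} = u_{1 + ((183-1) mod 48)} = u_{39} = 15.

15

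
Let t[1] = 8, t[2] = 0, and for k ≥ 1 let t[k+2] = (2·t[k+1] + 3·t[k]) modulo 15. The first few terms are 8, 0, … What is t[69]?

Computing terms: t[1] = 8, t[2] = 0, t[3] = 9, t[4] = 3, t[5] = 3, t[6] = 0, t[7] = 9.
Since (t[6], t[7]) = (t[2], t[3]) = (0, 9) (two consecutive terms determine the rest), the sequence is eventually periodic: after a pre-period of length 1 it cycles with period 4.
For k ≥ 2, t[k] depends only on (k - 2) mod 4. (69 - 2) mod 4 = 3, so t[69] = t[5] = 3.

3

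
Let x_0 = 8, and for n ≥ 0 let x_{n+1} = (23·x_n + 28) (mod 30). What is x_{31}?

20

Listing terms: x_0 = 8,  x_1 = 2,  x_2 = 14,  x_3 = 20,  x_4 = 8.
The sequence repeats with period 4.
So x_{31} = x_{0 + ((31-0) mod 4)} = x_3 = 20.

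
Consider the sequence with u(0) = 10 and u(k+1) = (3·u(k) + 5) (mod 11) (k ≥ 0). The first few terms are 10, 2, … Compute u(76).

2

We have u(0) = 10,  u(1) = 2,  u(2) = 0,  u(3) = 5,  u(4) = 9,  u(5) = 10.
Since u(5) = u(0) = 10, the sequence is periodic with period 5.
(76 - 0) mod 5 = 1, so u(76) = u(1) = 2.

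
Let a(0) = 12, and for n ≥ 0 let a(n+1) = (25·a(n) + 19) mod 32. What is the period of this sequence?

Listing terms: a(0) = 12, a(1) = 31, a(2) = 26, a(3) = 29, a(4) = 8, a(5) = 27, a(6) = 22, a(7) = 25, a(8) = 4, a(9) = 23, a(10) = 18, a(11) = 21, a(12) = 0, a(13) = 19, a(14) = 14, a(15) = 17, a(16) = 28, a(17) = 15, a(18) = 10, a(19) = 13, a(20) = 24, a(21) = 11, a(22) = 6, a(23) = 9, a(24) = 20, a(25) = 7, a(26) = 2, a(27) = 5, a(28) = 16, a(29) = 3, a(30) = 30, a(31) = 1, a(32) = 12.
Since a(32) = a(0) = 12, the sequence is periodic with period 32.

32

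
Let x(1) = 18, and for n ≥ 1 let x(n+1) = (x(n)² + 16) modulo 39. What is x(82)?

Listing terms: x(1) = 18; x(2) = 28; x(3) = 20; x(4) = 26; x(5) = 29; x(6) = 38; x(7) = 17; x(8) = 32; x(9) = 26.
Since x(9) = x(4) = 26, the sequence is eventually periodic: after a pre-period of length 3 it cycles with period 5.
For n ≥ 4, x(n) depends only on (n - 4) mod 5. (82 - 4) mod 5 = 3, so x(82) = x(7) = 17.

17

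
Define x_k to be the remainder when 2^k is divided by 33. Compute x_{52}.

We have x_1 = 2,  x_2 = 4,  x_3 = 8,  x_4 = 16,  x_5 = 32,  x_6 = 31,  x_7 = 29,  x_8 = 25,  x_9 = 17,  x_{10} = 1,  x_{11} = 2.
The sequence repeats with period 10.
(52 - 1) mod 10 = 1, so x_{52} = x_2 = 4.

4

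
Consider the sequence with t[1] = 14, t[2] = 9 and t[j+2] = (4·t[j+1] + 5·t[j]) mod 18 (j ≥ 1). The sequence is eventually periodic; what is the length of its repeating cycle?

We have t[1] = 14,  t[2] = 9,  t[3] = 16,  t[4] = 1,  t[5] = 12,  t[6] = 17,  t[7] = 2,  t[8] = 3,  t[9] = 4,  t[10] = 13,  t[11] = 0,  t[12] = 11,  t[13] = 8,  t[14] = 15,  t[15] = 10,  t[16] = 7,  t[17] = 6,  t[18] = 5,  t[19] = 14,  t[20] = 9.
Since (t[19], t[20]) = (t[1], t[2]) = (14, 9) (two consecutive terms determine the rest), the sequence is periodic with period 18.

18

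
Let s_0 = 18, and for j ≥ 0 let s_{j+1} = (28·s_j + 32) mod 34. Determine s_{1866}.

2

s_0 = 18; s_1 = 26; s_2 = 12; s_3 = 28; s_4 = 0; s_5 = 32; s_6 = 10; s_7 = 6; s_8 = 30; s_9 = 22; s_{10} = 2; s_{11} = 20; s_{12} = 14; s_{13} = 16; s_{14} = 4; s_{15} = 8; s_{16} = 18.
Since s_{16} = s_0 = 18, the sequence is periodic with period 16.
(1866 - 0) mod 16 = 10, so s_{1866} = s_{10} = 2.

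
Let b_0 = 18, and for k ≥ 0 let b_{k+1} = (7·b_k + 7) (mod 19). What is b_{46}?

0

b_0 = 18,  b_1 = 0,  b_2 = 7,  b_3 = 18.
The sequence repeats with period 3.
(46 - 0) mod 3 = 1, so b_{46} = b_1 = 0.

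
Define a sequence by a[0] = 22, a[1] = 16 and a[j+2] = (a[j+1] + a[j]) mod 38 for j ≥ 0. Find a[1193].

32

Computing terms: a[0] = 22, a[1] = 16, a[2] = 0, a[3] = 16, a[4] = 16, a[5] = 32, a[6] = 10, a[7] = 4, a[8] = 14, a[9] = 18, a[10] = 32, a[11] = 12, a[12] = 6, a[13] = 18, a[14] = 24, a[15] = 4, a[16] = 28, a[17] = 32, a[18] = 22, a[19] = 16.
The sequence repeats with period 18.
So a[1193] = a[0 + ((1193-0) mod 18)] = a[5] = 32.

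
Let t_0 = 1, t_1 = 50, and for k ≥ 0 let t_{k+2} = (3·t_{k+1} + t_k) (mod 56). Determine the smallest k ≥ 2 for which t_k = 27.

t_0 = 1; t_1 = 50; t_2 = 39; t_3 = 55; t_4 = 36; t_5 = 51; t_6 = 21; t_7 = 2; t_8 = 27; t_9 = 27; t_{10} = 52; t_{11} = 15; t_{12} = 41; t_{13} = 26; t_{14} = 7; t_{15} = 47; t_{16} = 36; t_{17} = 43; t_{18} = 53; t_{19} = 34; t_{20} = 43; t_{21} = 51; t_{22} = 28; t_{23} = 23; t_{24} = 41; t_{25} = 34; t_{26} = 31; t_{27} = 15; t_{28} = 20; t_{29} = 19; t_{30} = 21; t_{31} = 26; t_{32} = 43; t_{33} = 43; t_{34} = 4; t_{35} = 55; t_{36} = 1; t_{37} = 2; t_{38} = 7; t_{39} = 23; t_{40} = 20; t_{41} = 27; t_{42} = 45; t_{43} = 50; t_{44} = 27; t_{45} = 19; t_{46} = 28; t_{47} = 47; t_{48} = 1; t_{49} = 50.
The sequence repeats with period 48.
The value 27 first appears (with k ≥ 2) at t_8.

8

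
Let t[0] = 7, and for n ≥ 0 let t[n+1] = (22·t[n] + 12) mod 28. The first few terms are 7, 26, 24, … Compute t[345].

24

t[0] = 7; t[1] = 26; t[2] = 24; t[3] = 8; t[4] = 20; t[5] = 4; t[6] = 16; t[7] = 0; t[8] = 12; t[9] = 24.
Since t[9] = t[2] = 24, the sequence is eventually periodic: after a pre-period of length 2 it cycles with period 7.
For n ≥ 2, t[n] depends only on (n - 2) mod 7. (345 - 2) mod 7 = 0, so t[345] = t[2] = 24.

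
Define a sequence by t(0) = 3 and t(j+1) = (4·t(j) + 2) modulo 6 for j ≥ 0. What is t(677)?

4

We have t(0) = 3, t(1) = 2, t(2) = 4, t(3) = 0, t(4) = 2.
Since t(4) = t(1) = 2, the sequence is eventually periodic: after a pre-period of length 1 it cycles with period 3.
For j ≥ 1, t(j) depends only on (j - 1) mod 3. (677 - 1) mod 3 = 1, so t(677) = t(2) = 4.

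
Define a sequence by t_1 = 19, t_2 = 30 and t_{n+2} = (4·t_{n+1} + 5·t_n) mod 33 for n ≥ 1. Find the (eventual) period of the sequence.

30

Computing terms: t_1 = 19, t_2 = 30, t_3 = 17, t_4 = 20, t_5 = 0, t_6 = 1, t_7 = 4, t_8 = 21, t_9 = 5, t_{10} = 26, t_{11} = 30, t_{12} = 19, t_{13} = 28, t_{14} = 9, t_{15} = 11, t_{16} = 23, t_{17} = 15, t_{18} = 10, t_{19} = 16, t_{20} = 15, t_{21} = 8, t_{22} = 8, t_{23} = 6, t_{24} = 31, t_{25} = 22, t_{26} = 12, t_{27} = 26, t_{28} = 32, t_{29} = 27, t_{30} = 4, t_{31} = 19, t_{32} = 30.
Since (t_{31}, t_{32}) = (t_1, t_2) = (19, 30) (two consecutive terms determine the rest), the sequence is periodic with period 30.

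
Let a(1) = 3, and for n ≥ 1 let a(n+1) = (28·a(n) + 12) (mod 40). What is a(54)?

Listing terms: a(1) = 3,  a(2) = 16,  a(3) = 20,  a(4) = 12,  a(5) = 28,  a(6) = 36,  a(7) = 20.
Since a(7) = a(3) = 20, the sequence is eventually periodic: after a pre-period of length 2 it cycles with period 4.
For n ≥ 3, a(n) depends only on (n - 3) mod 4. (54 - 3) mod 4 = 3, so a(54) = a(6) = 36.

36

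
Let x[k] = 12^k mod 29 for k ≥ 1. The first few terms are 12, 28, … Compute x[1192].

Computing terms: x[1] = 12,  x[2] = 28,  x[3] = 17,  x[4] = 1,  x[5] = 12.
Since x[5] = x[1] = 12, the sequence is periodic with period 4.
(1192 - 1) mod 4 = 3, so x[1192] = x[4] = 1.

1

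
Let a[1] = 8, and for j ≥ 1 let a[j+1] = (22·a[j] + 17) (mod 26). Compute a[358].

a[1] = 8,  a[2] = 11,  a[3] = 25,  a[4] = 21,  a[5] = 11.
Since a[5] = a[2] = 11, the sequence is eventually periodic: after a pre-period of length 1 it cycles with period 3.
For j ≥ 2, a[j] depends only on (j - 2) mod 3. (358 - 2) mod 3 = 2, so a[358] = a[4] = 21.

21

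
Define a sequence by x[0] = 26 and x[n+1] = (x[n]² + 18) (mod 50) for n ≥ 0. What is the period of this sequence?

x[0] = 26, x[1] = 44, x[2] = 4, x[3] = 34, x[4] = 24, x[5] = 44.
Since x[5] = x[1] = 44, the sequence is eventually periodic: after a pre-period of length 1 it cycles with period 4.

4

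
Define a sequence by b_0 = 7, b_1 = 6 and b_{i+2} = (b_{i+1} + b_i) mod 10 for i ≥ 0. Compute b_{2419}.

4

We have b_0 = 7,  b_1 = 6,  b_2 = 3,  b_3 = 9,  b_4 = 2,  b_5 = 1,  b_6 = 3,  b_7 = 4,  b_8 = 7,  b_9 = 1,  b_{10} = 8,  b_{11} = 9,  b_{12} = 7,  b_{13} = 6.
Since (b_{12}, b_{13}) = (b_0, b_1) = (7, 6) (two consecutive terms determine the rest), the sequence is periodic with period 12.
So b_{2419} = b_{0 + ((2419-0) mod 12)} = b_7 = 4.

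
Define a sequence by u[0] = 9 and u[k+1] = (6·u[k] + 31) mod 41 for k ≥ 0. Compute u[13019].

u[0] = 9, u[1] = 3, u[2] = 8, u[3] = 38, u[4] = 13, u[5] = 27, u[6] = 29, u[7] = 0, u[8] = 31, u[9] = 12, u[10] = 21, u[11] = 34, u[12] = 30, u[13] = 6, u[14] = 26, u[15] = 23, u[16] = 5, u[17] = 20, u[18] = 28, u[19] = 35, u[20] = 36, u[21] = 1, u[22] = 37, u[23] = 7, u[24] = 32, u[25] = 18, u[26] = 16, u[27] = 4, u[28] = 14, u[29] = 33, u[30] = 24, u[31] = 11, u[32] = 15, u[33] = 39, u[34] = 19, u[35] = 22, u[36] = 40, u[37] = 25, u[38] = 17, u[39] = 10, u[40] = 9.
The sequence repeats with period 40.
So u[13019] = u[0 + ((13019-0) mod 40)] = u[19] = 35.

35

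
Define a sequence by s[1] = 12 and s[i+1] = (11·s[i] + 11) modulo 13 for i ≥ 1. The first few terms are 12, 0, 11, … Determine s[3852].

Listing terms: s[1] = 12, s[2] = 0, s[3] = 11, s[4] = 2, s[5] = 7, s[6] = 10, s[7] = 4, s[8] = 3, s[9] = 5, s[10] = 1, s[11] = 9, s[12] = 6, s[13] = 12.
The sequence repeats with period 12.
So s[3852] = s[1 + ((3852-1) mod 12)] = s[12] = 6.

6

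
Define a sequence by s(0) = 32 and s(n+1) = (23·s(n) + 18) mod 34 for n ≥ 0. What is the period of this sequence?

16

We have s(0) = 32; s(1) = 6; s(2) = 20; s(3) = 2; s(4) = 30; s(5) = 28; s(6) = 16; s(7) = 12; s(8) = 22; s(9) = 14; s(10) = 0; s(11) = 18; s(12) = 24; s(13) = 26; s(14) = 4; s(15) = 8; s(16) = 32.
The sequence repeats with period 16.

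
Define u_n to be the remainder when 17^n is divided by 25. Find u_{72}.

11

Computing terms: u_0 = 1,  u_1 = 17,  u_2 = 14,  u_3 = 13,  u_4 = 21,  u_5 = 7,  u_6 = 19,  u_7 = 23,  u_8 = 16,  u_9 = 22,  u_{10} = 24,  u_{11} = 8,  u_{12} = 11,  u_{13} = 12,  u_{14} = 4,  u_{15} = 18,  u_{16} = 6,  u_{17} = 2,  u_{18} = 9,  u_{19} = 3,  u_{20} = 1.
Since u_{20} = u_0 = 1, the sequence is periodic with period 20.
(72 - 0) mod 20 = 12, so u_{72} = u_{12} = 11.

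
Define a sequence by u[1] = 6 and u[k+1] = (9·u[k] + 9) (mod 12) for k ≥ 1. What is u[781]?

u[1] = 6; u[2] = 3; u[3] = 0; u[4] = 9; u[5] = 6.
Since u[5] = u[1] = 6, the sequence is periodic with period 4.
(781 - 1) mod 4 = 0, so u[781] = u[1] = 6.

6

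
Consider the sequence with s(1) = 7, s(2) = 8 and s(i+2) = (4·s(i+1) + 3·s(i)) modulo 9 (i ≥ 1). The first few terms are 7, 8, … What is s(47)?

5

We have s(1) = 7, s(2) = 8, s(3) = 8, s(4) = 2, s(5) = 5, s(6) = 8, s(7) = 2.
Since (s(6), s(7)) = (s(3), s(4)) = (8, 2) (two consecutive terms determine the rest), the sequence is eventually periodic: after a pre-period of length 2 it cycles with period 3.
For i ≥ 3, s(i) depends only on (i - 3) mod 3. (47 - 3) mod 3 = 2, so s(47) = s(5) = 5.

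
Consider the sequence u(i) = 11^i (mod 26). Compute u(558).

25

Computing terms: u(1) = 11,  u(2) = 17,  u(3) = 5,  u(4) = 3,  u(5) = 7,  u(6) = 25,  u(7) = 15,  u(8) = 9,  u(9) = 21,  u(10) = 23,  u(11) = 19,  u(12) = 1,  u(13) = 11.
The sequence repeats with period 12.
(558 - 1) mod 12 = 5, so u(558) = u(6) = 25.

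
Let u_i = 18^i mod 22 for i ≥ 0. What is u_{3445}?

10

We have u_0 = 1, u_1 = 18, u_2 = 16, u_3 = 2, u_4 = 14, u_5 = 10, u_6 = 4, u_7 = 6, u_8 = 20, u_9 = 8, u_{10} = 12, u_{11} = 18.
Since u_{11} = u_1 = 18, the sequence is eventually periodic: after a pre-period of length 1 it cycles with period 10.
For i ≥ 1, u_i depends only on (i - 1) mod 10. (3445 - 1) mod 10 = 4, so u_{3445} = u_5 = 10.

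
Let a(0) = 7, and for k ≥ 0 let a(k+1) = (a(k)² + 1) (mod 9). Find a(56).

8

a(0) = 7, a(1) = 5, a(2) = 8, a(3) = 2, a(4) = 5.
Since a(4) = a(1) = 5, the sequence is eventually periodic: after a pre-period of length 1 it cycles with period 3.
For k ≥ 1, a(k) depends only on (k - 1) mod 3. (56 - 1) mod 3 = 1, so a(56) = a(2) = 8.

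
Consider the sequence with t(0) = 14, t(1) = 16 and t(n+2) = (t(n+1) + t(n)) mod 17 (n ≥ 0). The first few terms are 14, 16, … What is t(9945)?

t(0) = 14, t(1) = 16, t(2) = 13, t(3) = 12, t(4) = 8, t(5) = 3, t(6) = 11, t(7) = 14, t(8) = 8, t(9) = 5, t(10) = 13, t(11) = 1, t(12) = 14, t(13) = 15, t(14) = 12, t(15) = 10, t(16) = 5, t(17) = 15, t(18) = 3, t(19) = 1, t(20) = 4, t(21) = 5, t(22) = 9, t(23) = 14, t(24) = 6, t(25) = 3, t(26) = 9, t(27) = 12, t(28) = 4, t(29) = 16, t(30) = 3, t(31) = 2, t(32) = 5, t(33) = 7, t(34) = 12, t(35) = 2, t(36) = 14, t(37) = 16.
Since (t(36), t(37)) = (t(0), t(1)) = (14, 16) (two consecutive terms determine the rest), the sequence is periodic with period 36.
So t(9945) = t(0 + ((9945-0) mod 36)) = t(9) = 5.

5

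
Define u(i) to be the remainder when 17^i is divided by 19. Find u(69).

u(0) = 1; u(1) = 17; u(2) = 4; u(3) = 11; u(4) = 16; u(5) = 6; u(6) = 7; u(7) = 5; u(8) = 9; u(9) = 1.
Since u(9) = u(0) = 1, the sequence is periodic with period 9.
(69 - 0) mod 9 = 6, so u(69) = u(6) = 7.

7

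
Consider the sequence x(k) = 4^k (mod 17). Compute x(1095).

Computing terms: x(1) = 4; x(2) = 16; x(3) = 13; x(4) = 1; x(5) = 4.
Since x(5) = x(1) = 4, the sequence is periodic with period 4.
So x(1095) = x(1 + ((1095-1) mod 4)) = x(3) = 13.

13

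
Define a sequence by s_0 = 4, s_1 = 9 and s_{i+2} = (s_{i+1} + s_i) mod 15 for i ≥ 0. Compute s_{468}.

s_0 = 4,  s_1 = 9,  s_2 = 13,  s_3 = 7,  s_4 = 5,  s_5 = 12,  s_6 = 2,  s_7 = 14,  s_8 = 1,  s_9 = 0,  s_{10} = 1,  s_{11} = 1,  s_{12} = 2,  s_{13} = 3,  s_{14} = 5,  s_{15} = 8,  s_{16} = 13,  s_{17} = 6,  s_{18} = 4,  s_{19} = 10,  s_{20} = 14,  s_{21} = 9,  s_{22} = 8,  s_{23} = 2,  s_{24} = 10,  s_{25} = 12,  s_{26} = 7,  s_{27} = 4,  s_{28} = 11,  s_{29} = 0,  s_{30} = 11,  s_{31} = 11,  s_{32} = 7,  s_{33} = 3,  s_{34} = 10,  s_{35} = 13,  s_{36} = 8,  s_{37} = 6,  s_{38} = 14,  s_{39} = 5,  s_{40} = 4,  s_{41} = 9.
Since (s_{40}, s_{41}) = (s_0, s_1) = (4, 9) (two consecutive terms determine the rest), the sequence is periodic with period 40.
(468 - 0) mod 40 = 28, so s_{468} = s_{28} = 11.

11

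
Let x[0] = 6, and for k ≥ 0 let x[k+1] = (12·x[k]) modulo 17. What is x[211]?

Computing terms: x[0] = 6; x[1] = 4; x[2] = 14; x[3] = 15; x[4] = 10; x[5] = 1; x[6] = 12; x[7] = 8; x[8] = 11; x[9] = 13; x[10] = 3; x[11] = 2; x[12] = 7; x[13] = 16; x[14] = 5; x[15] = 9; x[16] = 6.
The sequence repeats with period 16.
(211 - 0) mod 16 = 3, so x[211] = x[3] = 15.

15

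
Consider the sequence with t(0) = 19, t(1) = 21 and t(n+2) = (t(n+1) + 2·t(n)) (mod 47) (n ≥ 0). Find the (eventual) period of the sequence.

Computing terms: t(0) = 19, t(1) = 21, t(2) = 12, t(3) = 7, t(4) = 31, t(5) = 45, t(6) = 13, t(7) = 9, t(8) = 35, t(9) = 6, t(10) = 29, t(11) = 41, t(12) = 5, t(13) = 40, t(14) = 3, t(15) = 36, t(16) = 42, t(17) = 20, t(18) = 10, t(19) = 3, t(20) = 23, t(21) = 29, t(22) = 28, t(23) = 39, t(24) = 1, t(25) = 32, t(26) = 34, t(27) = 4, t(28) = 25, t(29) = 33, t(30) = 36, t(31) = 8, t(32) = 33, t(33) = 2, t(34) = 21, t(35) = 25, t(36) = 20, t(37) = 23, t(38) = 16, t(39) = 15, t(40) = 0, t(41) = 30, t(42) = 30, t(43) = 43, t(44) = 9, t(45) = 1, t(46) = 19, t(47) = 21.
Since (t(46), t(47)) = (t(0), t(1)) = (19, 21) (two consecutive terms determine the rest), the sequence is periodic with period 46.

46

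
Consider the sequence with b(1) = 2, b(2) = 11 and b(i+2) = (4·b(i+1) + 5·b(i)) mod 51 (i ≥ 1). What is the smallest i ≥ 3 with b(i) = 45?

Listing terms: b(1) = 2; b(2) = 11; b(3) = 3; b(4) = 16; b(5) = 28; b(6) = 39; b(7) = 41; b(8) = 2; b(9) = 9; b(10) = 46; b(11) = 25; b(12) = 24; b(13) = 17; b(14) = 35; b(15) = 21; b(16) = 4; b(17) = 19; b(18) = 45; b(19) = 20; b(20) = 50; b(21) = 45; b(22) = 22; b(23) = 7; b(24) = 36; b(25) = 26; b(26) = 29; b(27) = 42; b(28) = 7; b(29) = 34; b(30) = 18; b(31) = 38; b(32) = 38; b(33) = 36; b(34) = 28; b(35) = 37; b(36) = 33; b(37) = 11; b(38) = 5; b(39) = 24; b(40) = 19; b(41) = 43; b(42) = 12; b(43) = 8; b(44) = 41; b(45) = 0; b(46) = 1; b(47) = 4; b(48) = 21; b(49) = 2; b(50) = 11.
The sequence repeats with period 48.
The value 45 first appears (with i ≥ 3) at b(18).

18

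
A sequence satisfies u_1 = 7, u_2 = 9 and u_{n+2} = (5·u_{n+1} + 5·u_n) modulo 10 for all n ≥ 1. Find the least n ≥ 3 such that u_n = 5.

4

Listing terms: u_1 = 7,  u_2 = 9,  u_3 = 0,  u_4 = 5,  u_5 = 5,  u_6 = 0,  u_7 = 5.
Since (u_6, u_7) = (u_3, u_4) = (0, 5) (two consecutive terms determine the rest), the sequence is eventually periodic: after a pre-period of length 2 it cycles with period 3.
The value 5 first appears (with n ≥ 3) at u_4.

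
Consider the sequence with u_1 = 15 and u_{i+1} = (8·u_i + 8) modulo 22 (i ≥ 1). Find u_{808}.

u_1 = 15, u_2 = 18, u_3 = 20, u_4 = 14, u_5 = 10, u_6 = 0, u_7 = 8, u_8 = 6, u_9 = 12, u_{10} = 16, u_{11} = 4, u_{12} = 18.
Since u_{12} = u_2 = 18, the sequence is eventually periodic: after a pre-period of length 1 it cycles with period 10.
For i ≥ 2, u_i depends only on (i - 2) mod 10. (808 - 2) mod 10 = 6, so u_{808} = u_8 = 6.

6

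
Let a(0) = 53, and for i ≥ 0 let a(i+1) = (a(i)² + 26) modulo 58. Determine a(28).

We have a(0) = 53; a(1) = 51; a(2) = 17; a(3) = 25; a(4) = 13; a(5) = 21; a(6) = 3; a(7) = 35; a(8) = 33; a(9) = 13.
Since a(9) = a(4) = 13, the sequence is eventually periodic: after a pre-period of length 4 it cycles with period 5.
For i ≥ 4, a(i) depends only on (i - 4) mod 5. (28 - 4) mod 5 = 4, so a(28) = a(8) = 33.

33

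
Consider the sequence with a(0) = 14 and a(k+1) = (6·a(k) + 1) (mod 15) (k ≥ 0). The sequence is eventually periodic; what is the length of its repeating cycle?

5

Computing terms: a(0) = 14; a(1) = 10; a(2) = 1; a(3) = 7; a(4) = 13; a(5) = 4; a(6) = 10.
Since a(6) = a(1) = 10, the sequence is eventually periodic: after a pre-period of length 1 it cycles with period 5.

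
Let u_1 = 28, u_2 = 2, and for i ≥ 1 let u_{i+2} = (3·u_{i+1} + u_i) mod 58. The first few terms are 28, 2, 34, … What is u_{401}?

We have u_1 = 28,  u_2 = 2,  u_3 = 34,  u_4 = 46,  u_5 = 56,  u_6 = 40,  u_7 = 2,  u_8 = 46,  u_9 = 24,  u_{10} = 2,  u_{11} = 30,  u_{12} = 34,  u_{13} = 16,  u_{14} = 24,  u_{15} = 30,  u_{16} = 56,  u_{17} = 24,  u_{18} = 12,  u_{19} = 2,  u_{20} = 18,  u_{21} = 56,  u_{22} = 12,  u_{23} = 34,  u_{24} = 56,  u_{25} = 28,  u_{26} = 24,  u_{27} = 42,  u_{28} = 34,  u_{29} = 28,  u_{30} = 2.
The sequence repeats with period 28.
(401 - 1) mod 28 = 8, so u_{401} = u_9 = 24.

24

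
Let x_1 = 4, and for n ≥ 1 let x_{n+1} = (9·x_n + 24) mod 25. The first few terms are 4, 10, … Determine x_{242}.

10

Computing terms: x_1 = 4,  x_2 = 10,  x_3 = 14,  x_4 = 0,  x_5 = 24,  x_6 = 15,  x_7 = 9,  x_8 = 5,  x_9 = 19,  x_{10} = 20,  x_{11} = 4.
The sequence repeats with period 10.
(242 - 1) mod 10 = 1, so x_{242} = x_2 = 10.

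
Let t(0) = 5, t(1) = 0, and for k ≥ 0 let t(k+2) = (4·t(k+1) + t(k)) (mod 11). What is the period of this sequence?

10

Listing terms: t(0) = 5, t(1) = 0, t(2) = 5, t(3) = 9, t(4) = 8, t(5) = 8, t(6) = 7, t(7) = 3, t(8) = 8, t(9) = 2, t(10) = 5, t(11) = 0.
Since (t(10), t(11)) = (t(0), t(1)) = (5, 0) (two consecutive terms determine the rest), the sequence is periodic with period 10.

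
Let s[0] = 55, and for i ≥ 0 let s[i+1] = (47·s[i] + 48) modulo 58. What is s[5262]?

We have s[0] = 55, s[1] = 23, s[2] = 27, s[3] = 41, s[4] = 3, s[5] = 15, s[6] = 57, s[7] = 1, s[8] = 37, s[9] = 47, s[10] = 53, s[11] = 45, s[12] = 17, s[13] = 35, s[14] = 11, s[15] = 43, s[16] = 39, s[17] = 25, s[18] = 5, s[19] = 51, s[20] = 9, s[21] = 7, s[22] = 29, s[23] = 19, s[24] = 13, s[25] = 21, s[26] = 49, s[27] = 31, s[28] = 55.
Since s[28] = s[0] = 55, the sequence is periodic with period 28.
So s[5262] = s[0 + ((5262-0) mod 28)] = s[26] = 49.

49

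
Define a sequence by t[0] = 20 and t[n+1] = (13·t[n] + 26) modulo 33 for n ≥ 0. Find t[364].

We have t[0] = 20,  t[1] = 22,  t[2] = 15,  t[3] = 23,  t[4] = 28,  t[5] = 27,  t[6] = 14,  t[7] = 10,  t[8] = 24,  t[9] = 8,  t[10] = 31,  t[11] = 0,  t[12] = 26,  t[13] = 1,  t[14] = 6,  t[15] = 5,  t[16] = 25,  t[17] = 21,  t[18] = 2,  t[19] = 19,  t[20] = 9,  t[21] = 11,  t[22] = 4,  t[23] = 12,  t[24] = 17,  t[25] = 16,  t[26] = 3,  t[27] = 32,  t[28] = 13,  t[29] = 30,  t[30] = 20.
Since t[30] = t[0] = 20, the sequence is periodic with period 30.
(364 - 0) mod 30 = 4, so t[364] = t[4] = 28.

28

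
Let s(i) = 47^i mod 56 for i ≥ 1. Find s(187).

47

Computing terms: s(1) = 47,  s(2) = 25,  s(3) = 55,  s(4) = 9,  s(5) = 31,  s(6) = 1,  s(7) = 47.
The sequence repeats with period 6.
(187 - 1) mod 6 = 0, so s(187) = s(1) = 47.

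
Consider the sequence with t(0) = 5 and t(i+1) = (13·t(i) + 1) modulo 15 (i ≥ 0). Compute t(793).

We have t(0) = 5, t(1) = 6, t(2) = 4, t(3) = 8, t(4) = 0, t(5) = 1, t(6) = 14, t(7) = 3, t(8) = 10, t(9) = 11, t(10) = 9, t(11) = 13, t(12) = 5.
The sequence repeats with period 12.
(793 - 0) mod 12 = 1, so t(793) = t(1) = 6.

6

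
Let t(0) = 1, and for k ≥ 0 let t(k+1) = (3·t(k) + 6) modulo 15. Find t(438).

Computing terms: t(0) = 1,  t(1) = 9,  t(2) = 3,  t(3) = 0,  t(4) = 6,  t(5) = 9.
Since t(5) = t(1) = 9, the sequence is eventually periodic: after a pre-period of length 1 it cycles with period 4.
For k ≥ 1, t(k) depends only on (k - 1) mod 4. (438 - 1) mod 4 = 1, so t(438) = t(2) = 3.

3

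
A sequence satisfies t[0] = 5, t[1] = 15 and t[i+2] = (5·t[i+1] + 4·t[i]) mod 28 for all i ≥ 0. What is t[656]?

27

t[0] = 5, t[1] = 15, t[2] = 11, t[3] = 3, t[4] = 3, t[5] = 27, t[6] = 7, t[7] = 3, t[8] = 15, t[9] = 3, t[10] = 19, t[11] = 23, t[12] = 23, t[13] = 11, t[14] = 7, t[15] = 23, t[16] = 3, t[17] = 23, t[18] = 15, t[19] = 27, t[20] = 27, t[21] = 19, t[22] = 7, t[23] = 27, t[24] = 23, t[25] = 27, t[26] = 3, t[27] = 11, t[28] = 11, t[29] = 15, t[30] = 7, t[31] = 11, t[32] = 27, t[33] = 11, t[34] = 23, t[35] = 19, t[36] = 19, t[37] = 3, t[38] = 7, t[39] = 19, t[40] = 11, t[41] = 19, t[42] = 27, t[43] = 15, t[44] = 15, t[45] = 23, t[46] = 7, t[47] = 15, t[48] = 19, t[49] = 15, t[50] = 11.
Since (t[49], t[50]) = (t[1], t[2]) = (15, 11) (two consecutive terms determine the rest), the sequence is eventually periodic: after a pre-period of length 1 it cycles with period 48.
For i ≥ 1, t[i] depends only on (i - 1) mod 48. (656 - 1) mod 48 = 31, so t[656] = t[32] = 27.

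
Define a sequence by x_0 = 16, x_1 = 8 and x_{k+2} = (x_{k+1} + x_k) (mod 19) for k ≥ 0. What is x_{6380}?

We have x_0 = 16,  x_1 = 8,  x_2 = 5,  x_3 = 13,  x_4 = 18,  x_5 = 12,  x_6 = 11,  x_7 = 4,  x_8 = 15,  x_9 = 0,  x_{10} = 15,  x_{11} = 15,  x_{12} = 11,  x_{13} = 7,  x_{14} = 18,  x_{15} = 6,  x_{16} = 5,  x_{17} = 11,  x_{18} = 16,  x_{19} = 8.
Since (x_{18}, x_{19}) = (x_0, x_1) = (16, 8) (two consecutive terms determine the rest), the sequence is periodic with period 18.
(6380 - 0) mod 18 = 8, so x_{6380} = x_8 = 15.

15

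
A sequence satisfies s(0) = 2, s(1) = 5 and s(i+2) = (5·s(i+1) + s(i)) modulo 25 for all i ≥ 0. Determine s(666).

2

s(0) = 2; s(1) = 5; s(2) = 2; s(3) = 15; s(4) = 2; s(5) = 0; s(6) = 2; s(7) = 10; s(8) = 2; s(9) = 20; s(10) = 2; s(11) = 5.
The sequence repeats with period 10.
So s(666) = s(0 + ((666-0) mod 10)) = s(6) = 2.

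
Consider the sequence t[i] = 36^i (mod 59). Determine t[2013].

5

t[0] = 1,  t[1] = 36,  t[2] = 57,  t[3] = 46,  t[4] = 4,  t[5] = 26,  t[6] = 51,  t[7] = 7,  t[8] = 16,  t[9] = 45,  t[10] = 27,  t[11] = 28,  t[12] = 5,  t[13] = 3,  t[14] = 49,  t[15] = 53,  t[16] = 20,  t[17] = 12,  t[18] = 19,  t[19] = 35,  t[20] = 21,  t[21] = 48,  t[22] = 17,  t[23] = 22,  t[24] = 25,  t[25] = 15,  t[26] = 9,  t[27] = 29,  t[28] = 41,  t[29] = 1.
Since t[29] = t[0] = 1, the sequence is periodic with period 29.
So t[2013] = t[0 + ((2013-0) mod 29)] = t[12] = 5.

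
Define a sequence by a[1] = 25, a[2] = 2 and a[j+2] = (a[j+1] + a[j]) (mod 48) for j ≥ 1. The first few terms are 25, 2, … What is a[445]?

17

a[1] = 25; a[2] = 2; a[3] = 27; a[4] = 29; a[5] = 8; a[6] = 37; a[7] = 45; a[8] = 34; a[9] = 31; a[10] = 17; a[11] = 0; a[12] = 17; a[13] = 17; a[14] = 34; a[15] = 3; a[16] = 37; a[17] = 40; a[18] = 29; a[19] = 21; a[20] = 2; a[21] = 23; a[22] = 25; a[23] = 0; a[24] = 25; a[25] = 25; a[26] = 2.
The sequence repeats with period 24.
So a[445] = a[1 + ((445-1) mod 24)] = a[13] = 17.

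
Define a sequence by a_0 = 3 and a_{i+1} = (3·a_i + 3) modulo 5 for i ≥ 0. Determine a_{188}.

a_0 = 3; a_1 = 2; a_2 = 4; a_3 = 0; a_4 = 3.
The sequence repeats with period 4.
So a_{188} = a_{0 + ((188-0) mod 4)} = a_0 = 3.

3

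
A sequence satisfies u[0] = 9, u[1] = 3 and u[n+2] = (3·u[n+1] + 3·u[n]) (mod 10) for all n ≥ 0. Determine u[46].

Listing terms: u[0] = 9, u[1] = 3, u[2] = 6, u[3] = 7, u[4] = 9, u[5] = 8, u[6] = 1, u[7] = 7, u[8] = 4, u[9] = 3, u[10] = 1, u[11] = 2, u[12] = 9, u[13] = 3.
Since (u[12], u[13]) = (u[0], u[1]) = (9, 3) (two consecutive terms determine the rest), the sequence is periodic with period 12.
(46 - 0) mod 12 = 10, so u[46] = u[10] = 1.

1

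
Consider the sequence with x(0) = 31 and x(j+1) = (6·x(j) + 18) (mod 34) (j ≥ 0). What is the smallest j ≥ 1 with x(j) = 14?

16

Listing terms: x(0) = 31,  x(1) = 0,  x(2) = 18,  x(3) = 24,  x(4) = 26,  x(5) = 4,  x(6) = 8,  x(7) = 32,  x(8) = 6,  x(9) = 20,  x(10) = 2,  x(11) = 30,  x(12) = 28,  x(13) = 16,  x(14) = 12,  x(15) = 22,  x(16) = 14,  x(17) = 0.
Since x(17) = x(1) = 0, the sequence is eventually periodic: after a pre-period of length 1 it cycles with period 16.
The value 14 first appears (with j ≥ 1) at x(16).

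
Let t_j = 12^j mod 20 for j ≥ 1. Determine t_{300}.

16

Listing terms: t_1 = 12,  t_2 = 4,  t_3 = 8,  t_4 = 16,  t_5 = 12.
Since t_5 = t_1 = 12, the sequence is periodic with period 4.
So t_{300} = t_{1 + ((300-1) mod 4)} = t_4 = 16.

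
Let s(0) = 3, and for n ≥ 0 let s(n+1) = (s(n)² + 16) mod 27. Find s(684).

Listing terms: s(0) = 3, s(1) = 25, s(2) = 20, s(3) = 11, s(4) = 2, s(5) = 20.
Since s(5) = s(2) = 20, the sequence is eventually periodic: after a pre-period of length 2 it cycles with period 3.
For n ≥ 2, s(n) depends only on (n - 2) mod 3. (684 - 2) mod 3 = 1, so s(684) = s(3) = 11.

11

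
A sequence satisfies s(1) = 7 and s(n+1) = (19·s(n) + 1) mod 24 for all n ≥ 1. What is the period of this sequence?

Computing terms: s(1) = 7, s(2) = 14, s(3) = 3, s(4) = 10, s(5) = 23, s(6) = 6, s(7) = 19, s(8) = 2, s(9) = 15, s(10) = 22, s(11) = 11, s(12) = 18, s(13) = 7.
The sequence repeats with period 12.

12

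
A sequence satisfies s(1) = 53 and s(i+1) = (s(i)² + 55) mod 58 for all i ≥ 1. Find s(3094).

4

We have s(1) = 53; s(2) = 22; s(3) = 17; s(4) = 54; s(5) = 13; s(6) = 50; s(7) = 3; s(8) = 6; s(9) = 33; s(10) = 42; s(11) = 21; s(12) = 32; s(13) = 35; s(14) = 4; s(15) = 13.
Since s(15) = s(5) = 13, the sequence is eventually periodic: after a pre-period of length 4 it cycles with period 10.
For i ≥ 5, s(i) depends only on (i - 5) mod 10. (3094 - 5) mod 10 = 9, so s(3094) = s(14) = 4.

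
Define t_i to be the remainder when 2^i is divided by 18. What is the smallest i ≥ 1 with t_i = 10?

6

t_0 = 1, t_1 = 2, t_2 = 4, t_3 = 8, t_4 = 16, t_5 = 14, t_6 = 10, t_7 = 2.
Since t_7 = t_1 = 2, the sequence is eventually periodic: after a pre-period of length 1 it cycles with period 6.
The value 10 first appears (with i ≥ 1) at t_6.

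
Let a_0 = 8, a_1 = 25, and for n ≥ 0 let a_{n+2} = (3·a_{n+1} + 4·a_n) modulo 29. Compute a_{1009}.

25

We have a_0 = 8, a_1 = 25, a_2 = 20, a_3 = 15, a_4 = 9, a_5 = 0, a_6 = 7, a_7 = 21, a_8 = 4, a_9 = 9, a_{10} = 14, a_{11} = 20, a_{12} = 0, a_{13} = 22, a_{14} = 8, a_{15} = 25.
The sequence repeats with period 14.
So a_{1009} = a_{0 + ((1009-0) mod 14)} = a_1 = 25.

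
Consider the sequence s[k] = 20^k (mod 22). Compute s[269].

We have s[0] = 1,  s[1] = 20,  s[2] = 4,  s[3] = 14,  s[4] = 16,  s[5] = 12,  s[6] = 20.
Since s[6] = s[1] = 20, the sequence is eventually periodic: after a pre-period of length 1 it cycles with period 5.
For k ≥ 1, s[k] depends only on (k - 1) mod 5. (269 - 1) mod 5 = 3, so s[269] = s[4] = 16.

16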